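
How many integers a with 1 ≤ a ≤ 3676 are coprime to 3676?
The number of a ∈ {1, ..., 3676} with gcd(a, 3676) = 1 is by definition Euler's totient φ(3676). φ is multiplicative, with φ(p^e) = p^e − p^(e−1). Factorise 3676 = 2^2 · 919. Then
  φ(3676) = (2^2 − 2^1) · (919 − 1) = 2 · 918 = 1836.
So there are 1836 such integers.

Final answer: 1836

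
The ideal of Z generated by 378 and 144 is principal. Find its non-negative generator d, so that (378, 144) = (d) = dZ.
(378, 144) = (18); d = 18

In the PID Z, (a, b) is generated by gcd(a, b). Compute gcd(378, 144) with the extended Euclidean algorithm, tracking rows (r, s, t) with s·378 + t·144 = r:
  row A: (378, 1, 0)   [1·378 + 0·144 = 378]
  row B: (144, 0, 1)   [0·378 + 1·144 = 144]
  378 = 2·144 + 90   → row C = row A − 2·row B = (90, 1, −2)   [check: 1·378 − 2·144 = 90]
  144 = 1·90 + 54   → row D = row B − 1·row C = (54, −1, 3)   [check: −1·378 + 3·144 = 54]
  90 = 1·54 + 36   → row E = row C − 1·row D = (36, 2, −5)   [check: 2·378 − 5·144 = 36]
  54 = 1·36 + 18   → row F = row D − 1·row E = (18, −3, 8)   [check: −3·378 + 8·144 = 18]
  36 = 2·18 + 0   → remainder 0, stop. gcd = 18 (last nonzero row F).
So gcd(378, 144) = 18, with Bézout identity −3·378 + 8·144 = 18. Containment (⊇): the Bézout identity exhibits 18 as an element of (378, 144), giving (18) ⊆ (378, 144). Containment (⊆): since 18 | 378 and 18 | 144 (378 = 18·21, 144 = 18·8), every Z-linear combination of 378 and 144 is divisible by 18, so (378, 144) ⊆ (18). Therefore (378, 144) = (18), d = 18.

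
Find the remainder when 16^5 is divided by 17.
Use repeated squaring. Binary(5) = 101. Walk through the bits of the exponent 5 left-to-right: at each bit after the leading one, square the running value, then multiply by 16 if the bit is 1 (always reducing mod 17):
  bit 1 = 1 (leading): start with 16.
  bit 2 = 0: square 16^2 = 256 ≡ 1 (mod 17).
  bit 3 = 1: square 1^2 = 1; bit is 1, so multiply 1·16 = 16 (mod 17).
Final value: 16^5 ≡ 16 (mod 17).

Final answer: 16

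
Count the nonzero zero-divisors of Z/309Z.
Z/309Z has 104 nonzero zero-divisors

In Z/309Z each nonzero element is either a unit (gcd with 309 is 1) or a zero-divisor (gcd > 1). The number of units is φ(309): factorise 309 = 3 · 103, so φ(309) = (3 − 1) · (103 − 1) = 2 · 102 = 204. The nonzero elements number 309 − 1 = 308. Hence the nonzero zero-divisors number 308 − 204 = 104.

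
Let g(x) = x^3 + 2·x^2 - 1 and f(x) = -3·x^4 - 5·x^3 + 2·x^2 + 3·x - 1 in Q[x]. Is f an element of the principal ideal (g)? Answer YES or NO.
In Q[x] the ideal (g) consists of all multiples of g, so f ∈ (g) iff g | f, i.e. iff the remainder of f on division by g is 0. Divide f by g (g is monic, so eliminate the leading term of the running remainder at each step):
  leading term -3·x^4: subtract (-3·x)·g(x) = -3·x^4 - 6·x^3 + 3·x, leaving x^3 + 2·x^2 - 1
  leading term x^3: subtract (1)·g(x) = x^3 + 2·x^2 - 1, leaving 0
The remainder is 0, so f(x) = g(x) · h(x) with h(x) = 1 - 3·x. Hence g | f, i.e. f ∈ (g).

Final answer: YES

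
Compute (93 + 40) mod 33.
1

Reduce the summands first: 93 ≡ 27, 40 ≡ 7 (mod 33), so 93 + 40 ≡ 27 + 7 (mod 33). 27 + 7 = 34; 34 = 1·33 + 1, so (93 + 40) mod 33 = 1.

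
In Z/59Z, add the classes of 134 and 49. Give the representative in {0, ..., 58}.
Reduce the summands first: 134 ≡ 16 (mod 59), so 134 + 49 ≡ 16 + 49 (mod 59). 16 + 49 = 65; 65 = 1·59 + 6, so (134 + 49) mod 59 = 6.

Final answer: 6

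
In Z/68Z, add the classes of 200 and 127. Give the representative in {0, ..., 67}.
Reduce the summands first: 200 ≡ 64, 127 ≡ 59 (mod 68), so 200 + 127 ≡ 64 + 59 (mod 68). 64 + 59 = 123; 123 = 1·68 + 55, so (200 + 127) mod 68 = 55.

Final answer: 55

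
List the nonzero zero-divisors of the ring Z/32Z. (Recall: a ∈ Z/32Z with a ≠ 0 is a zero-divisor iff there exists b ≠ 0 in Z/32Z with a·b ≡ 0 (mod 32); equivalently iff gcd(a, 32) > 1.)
nonzero zero-divisors of Z/32Z = {2, 4, 6, 8, 10, 12, 14, 16, 18, 20, 22, 24, 26, 28, 30}

An element a ∈ Z/32Z (with a ≠ 0) is a zero-divisor iff gcd(a, 32) > 1 (because a is a unit precisely when gcd(a, n) = 1, and in Z/nZ every nonzero, non-unit element is a zero-divisor). Scan a = 1, ..., 31 and keep those with gcd(a, 32) > 1:
  gcd(2, 32) = 2, gcd(4, 32) = 4, gcd(6, 32) = 2, gcd(8, 32) = 8, gcd(10, 32) = 2, gcd(12, 32) = 4, gcd(14, 32) = 2, gcd(16, 32) = 16, gcd(18, 32) = 2, gcd(20, 32) = 4, gcd(22, 32) = 2, gcd(24, 32) = 8, gcd(26, 32) = 2, gcd(28, 32) = 4, gcd(30, 32) = 2.
All other a ∈ {1, ..., 31} have gcd(a, 32) = 1 and are units. So the nonzero zero-divisors are exactly the 15 values of a appearing in this scan.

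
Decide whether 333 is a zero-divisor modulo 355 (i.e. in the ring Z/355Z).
gcd(333, 355) = 1, so 333 is a unit in Z/355Z (it has a multiplicative inverse). A unit cannot be a zero-divisor: if 333·b ≡ 0 then multiplying both sides by 333^(−1) gives b ≡ 0. So 333 is not a zero-divisor.

Final answer: NO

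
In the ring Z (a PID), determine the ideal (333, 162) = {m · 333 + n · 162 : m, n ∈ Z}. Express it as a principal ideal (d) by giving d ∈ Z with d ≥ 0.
In the PID Z, (a, b) is generated by gcd(a, b). Compute gcd(333, 162) with the extended Euclidean algorithm, tracking rows (r, s, t) with s·333 + t·162 = r:
  row A: (333, 1, 0)   [1·333 + 0·162 = 333]
  row B: (162, 0, 1)   [0·333 + 1·162 = 162]
  333 = 2·162 + 9   → row C = row A − 2·row B = (9, 1, −2)   [check: 1·333 − 2·162 = 9]
  162 = 18·9 + 0   → remainder 0, stop. gcd = 9 (last nonzero row C).
So gcd(333, 162) = 9, with Bézout identity 1·333 − 2·162 = 9. Containment (⊇): the Bézout identity exhibits 9 as an element of (333, 162), giving (9) ⊆ (333, 162). Containment (⊆): since 9 | 333 and 9 | 162 (333 = 9·37, 162 = 9·18), every Z-linear combination of 333 and 162 is divisible by 9, so (333, 162) ⊆ (9). Therefore (333, 162) = (9), d = 9.

Final answer: (333, 162) = (9); d = 9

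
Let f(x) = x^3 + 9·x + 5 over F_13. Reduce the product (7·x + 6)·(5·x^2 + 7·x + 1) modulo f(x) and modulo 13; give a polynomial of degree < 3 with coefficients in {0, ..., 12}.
Multiply as integer polynomials: a · b = 35·x^3 + 79·x^2 + 49·x + 6. Reducing coefficients mod 13: a · b ≡ 9·x^3 + x^2 + 10·x + 6. Now divide by f(x) = x^3 + 9·x + 5 in F_13[x], eliminating the leading term at each step:
  leading term 9·x^3: subtract (9)·f(x) = 9·x^3 + 3·x + 6, leaving x^2 + 7·x (coefficients mod 13)
The degree is now < 3, so this is the remainder. Hence a · b ≡ x^2 + 7·x in F_13[x]/(f).

Final answer: a · b ≡ x^2 + 7·x (mod f(x))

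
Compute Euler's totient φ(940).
φ is multiplicative, with φ(p^e) = p^e − p^(e−1). Factorise 940 = 2^2 · 5 · 47. Then
  φ(940) = (2^2 − 2^1) · (5 − 1) · (47 − 1) = 2 · 4 · 46 = 368.

Final answer: φ(940) = 368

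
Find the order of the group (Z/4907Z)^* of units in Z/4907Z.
(Z/4907Z)^* consists of the classes a with gcd(a, 4907) = 1, so its order is φ(4907). φ is multiplicative, with φ(p^e) = p^e − p^(e−1). Factorise 4907 = 7 · 701. Then
  φ(4907) = (7 − 1) · (701 − 1) = 6 · 700 = 4200.
Thus |(Z/4907Z)^*| = 4200.

Final answer: |(Z/4907Z)^*| = 4200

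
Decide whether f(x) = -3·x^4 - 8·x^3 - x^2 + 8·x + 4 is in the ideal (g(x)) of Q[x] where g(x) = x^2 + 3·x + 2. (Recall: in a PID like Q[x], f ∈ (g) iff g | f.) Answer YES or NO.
YES

In Q[x] the ideal (g) consists of all multiples of g, so f ∈ (g) iff g | f, i.e. iff the remainder of f on division by g is 0. Divide f by g (g is monic, so eliminate the leading term of the running remainder at each step):
  leading term -3·x^4: subtract (-3·x^2)·g(x) = -3·x^4 - 9·x^3 - 6·x^2, leaving x^3 + 5·x^2 + 8·x + 4
  leading term x^3: subtract (x)·g(x) = x^3 + 3·x^2 + 2·x, leaving 2·x^2 + 6·x + 4
  leading term 2·x^2: subtract (2)·g(x) = 2·x^2 + 6·x + 4, leaving 0
The remainder is 0, so f(x) = g(x) · h(x) with h(x) = -3·x^2 + x + 2. Hence g | f, i.e. f ∈ (g).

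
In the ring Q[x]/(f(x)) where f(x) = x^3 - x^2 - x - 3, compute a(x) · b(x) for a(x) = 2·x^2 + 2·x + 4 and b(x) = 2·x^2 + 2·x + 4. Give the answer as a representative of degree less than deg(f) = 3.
First multiply in Q[x] without reducing: a · b = 4·x^4 + 8·x^3 + 20·x^2 + 16·x + 16. Now divide by f(x) = x^3 - x^2 - x - 3, eliminating the leading term at each step:
  leading term 4·x^4: subtract (4·x)·f(x) = 4·x^4 - 4·x^3 - 4·x^2 - 12·x, leaving 12·x^3 + 24·x^2 + 28·x + 16
  leading term 12·x^3: subtract (12)·f(x) = 12·x^3 - 12·x^2 - 12·x - 36, leaving 36·x^2 + 40·x + 52
The degree is now < 3, so this is the remainder. Hence a · b ≡ 36·x^2 + 40·x + 52 in Q[x]/(f).

Final answer: a · b ≡ 36·x^2 + 40·x + 52 (mod f(x))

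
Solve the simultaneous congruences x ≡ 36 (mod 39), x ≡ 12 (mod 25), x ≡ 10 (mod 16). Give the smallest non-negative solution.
x ≡ 9162 (mod 15600); the representative in [0, 15600) is 9162

The moduli 39, 25, 16 are pairwise coprime, so by the CRT there is a unique solution mod 39·25·16 = 15600.
Solve by successive substitution. Start with x ≡ 36 (mod 39).
  Combine with x ≡ 12 (mod 25): write x = 36 + 39·t and require 36 + 39·t ≡ 12 (mod 25), i.e. 39·t ≡ 12 − 36 ≡ 1 (mod 25). Since 39^(−1) ≡ 9 (mod 25) (39 ≡ 14 (mod 25)), t ≡ 9·1 ≡ 9 (mod 25). So x ≡ 36 + 39·9 = 387 (mod 975).
  Combine with x ≡ 10 (mod 16): write x = 387 + 975·t and require 387 + 975·t ≡ 10 (mod 16), i.e. 975·t ≡ 10 − 387 ≡ 7 (mod 16). Since 975^(−1) ≡ 15 (mod 16) (975 ≡ 15 (mod 16)), t ≡ 15·7 ≡ 9 (mod 16). So x ≡ 387 + 975·9 = 9162 (mod 15600).
Unique solution in [0, 15600): x = 9162.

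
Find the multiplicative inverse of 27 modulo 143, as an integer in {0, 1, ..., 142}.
27^(−1) ≡ 53 (mod 143)

Apply the extended Euclidean algorithm to (143, 27), tracking rows (r, s, t) with s·143 + t·27 = r. Each division r_prev = q·r_cur + r_new produces the new row as (previous row) − q·(current row):
  row A: (143, 1, 0)   [1·143 + 0·27 = 143]
  row B: (27, 0, 1)   [0·143 + 1·27 = 27]
  143 = 5·27 + 8   → row C = row A − 5·row B = (8, 1, −5)   [check: 1·143 − 5·27 = 8]
  27 = 3·8 + 3   → row D = row B − 3·row C = (3, −3, 16)   [check: −3·143 + 16·27 = 3]
  8 = 2·3 + 2   → row E = row C − 2·row D = (2, 7, −37)   [check: 7·143 − 37·27 = 2]
  3 = 1·2 + 1   → row F = row D − 1·row E = (1, −10, 53)   [check: −10·143 + 53·27 = 1]
  2 = 2·1 + 0   → remainder 0, stop. gcd = 1 (last nonzero row F).
The gcd is 1, so 27 is invertible mod 143. The last nonzero row gives −10·143 + 53·27 = 1, so t = 53. So 27^(−1) ≡ 53 (mod 143). Verify: 27 · 53 = 1431 ≡ 1 (mod 143). ✓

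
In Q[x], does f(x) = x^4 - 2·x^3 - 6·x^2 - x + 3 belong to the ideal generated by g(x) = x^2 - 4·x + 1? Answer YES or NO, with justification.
In Q[x] the ideal (g) consists of all multiples of g, so f ∈ (g) iff g | f, i.e. iff the remainder of f on division by g is 0. Divide f by g (g is monic, so eliminate the leading term of the running remainder at each step):
  leading term x^4: subtract (x^2)·g(x) = x^4 - 4·x^3 + x^2, leaving 2·x^3 - 7·x^2 - x + 3
  leading term 2·x^3: subtract (2·x)·g(x) = 2·x^3 - 8·x^2 + 2·x, leaving x^2 - 3·x + 3
  leading term x^2: subtract (1)·g(x) = x^2 - 4·x + 1, leaving x + 2
The remainder r(x) = x + 2 ≠ 0 (and deg r < deg g), so g ∤ f, i.e. f ∉ (g).

Final answer: NO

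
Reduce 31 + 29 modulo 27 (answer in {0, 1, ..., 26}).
Reduce the summands first: 31 ≡ 4, 29 ≡ 2 (mod 27), so 31 + 29 ≡ 4 + 2 (mod 27). 4 + 2 = 6; 6 = 0·27 + 6, so (31 + 29) mod 27 = 6.

Final answer: 6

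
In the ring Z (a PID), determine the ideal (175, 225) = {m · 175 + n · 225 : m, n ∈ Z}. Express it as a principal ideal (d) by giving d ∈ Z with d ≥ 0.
(175, 225) = (25); d = 25

In the PID Z, (a, b) is generated by gcd(a, b). Compute gcd(225, 175) with the extended Euclidean algorithm, tracking rows (r, s, t) with s·225 + t·175 = r:
  row A: (225, 1, 0)   [1·225 + 0·175 = 225]
  row B: (175, 0, 1)   [0·225 + 1·175 = 175]
  225 = 1·175 + 50   → row C = row A − 1·row B = (50, 1, −1)   [check: 1·225 − 1·175 = 50]
  175 = 3·50 + 25   → row D = row B − 3·row C = (25, −3, 4)   [check: −3·225 + 4·175 = 25]
  50 = 2·25 + 0   → remainder 0, stop. gcd = 25 (last nonzero row D).
So gcd(175, 225) = 25, with Bézout identity −3·225 + 4·175 = 25. Containment (⊇): the Bézout identity exhibits 25 as an element of (175, 225), giving (25) ⊆ (175, 225). Containment (⊆): since 25 | 175 and 25 | 225 (175 = 25·7, 225 = 25·9), every Z-linear combination of 175 and 225 is divisible by 25, so (175, 225) ⊆ (25). Therefore (175, 225) = (25), d = 25.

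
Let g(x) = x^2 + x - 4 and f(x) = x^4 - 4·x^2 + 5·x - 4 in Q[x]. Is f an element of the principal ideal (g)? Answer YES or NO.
In Q[x] the ideal (g) consists of all multiples of g, so f ∈ (g) iff g | f, i.e. iff the remainder of f on division by g is 0. Divide f by g (g is monic, so eliminate the leading term of the running remainder at each step):
  leading term x^4: subtract (x^2)·g(x) = x^4 + x^3 - 4·x^2, leaving -x^3 + 5·x - 4
  leading term -x^3: subtract (-x)·g(x) = -x^3 - x^2 + 4·x, leaving x^2 + x - 4
  leading term x^2: subtract (1)·g(x) = x^2 + x - 4, leaving 0
The remainder is 0, so f(x) = g(x) · h(x) with h(x) = x^2 - x + 1. Hence g | f, i.e. f ∈ (g).

Final answer: YES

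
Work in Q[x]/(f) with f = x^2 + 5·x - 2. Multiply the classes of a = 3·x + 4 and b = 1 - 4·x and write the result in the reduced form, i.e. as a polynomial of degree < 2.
First multiply in Q[x] without reducing: a · b = -12·x^2 - 13·x + 4. Now divide by f(x) = x^2 + 5·x - 2, eliminating the leading term at each step:
  leading term -12·x^2: subtract (-12)·f(x) = -12·x^2 - 60·x + 24, leaving 47·x - 20
The degree is now < 2, so this is the remainder. Hence a · b ≡ 47·x - 20 in Q[x]/(f).

Final answer: a · b ≡ 47·x - 20 (mod f(x))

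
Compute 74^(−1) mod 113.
74^(−1) ≡ 84 (mod 113)

Apply the extended Euclidean algorithm to (113, 74), tracking rows (r, s, t) with s·113 + t·74 = r. Each division r_prev = q·r_cur + r_new produces the new row as (previous row) − q·(current row):
  row A: (113, 1, 0)   [1·113 + 0·74 = 113]
  row B: (74, 0, 1)   [0·113 + 1·74 = 74]
  113 = 1·74 + 39   → row C = row A − 1·row B = (39, 1, −1)   [check: 1·113 − 1·74 = 39]
  74 = 1·39 + 35   → row D = row B − 1·row C = (35, −1, 2)   [check: −1·113 + 2·74 = 35]
  39 = 1·35 + 4   → row E = row C − 1·row D = (4, 2, −3)   [check: 2·113 − 3·74 = 4]
  35 = 8·4 + 3   → row F = row D − 8·row E = (3, −17, 26)   [check: −17·113 + 26·74 = 3]
  4 = 1·3 + 1   → row G = row E − 1·row F = (1, 19, −29)   [check: 19·113 − 29·74 = 1]
  3 = 3·1 + 0   → remainder 0, stop. gcd = 1 (last nonzero row G).
The gcd is 1, so 74 is invertible mod 113. The last nonzero row gives 19·113 − 29·74 = 1, so t = −29. So 74^(−1) ≡ −29 ≡ 84 (mod 113). Verify: 74 · 84 = 6216 ≡ 1 (mod 113). ✓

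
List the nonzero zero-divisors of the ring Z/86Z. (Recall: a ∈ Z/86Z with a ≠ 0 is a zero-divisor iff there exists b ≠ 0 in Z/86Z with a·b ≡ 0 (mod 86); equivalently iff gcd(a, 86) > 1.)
nonzero zero-divisors of Z/86Z = {2, 4, 6, 8, 10, 12, 14, 16, 18, 20, 22, 24, 26, 28, 30, 32, 34, 36, 38, 40, 42, 43, 44, 46, 48, 50, 52, 54, 56, 58, 60, 62, 64, 66, 68, 70, 72, 74, 76, 78, 80, 82, 84}

An element a ∈ Z/86Z (with a ≠ 0) is a zero-divisor iff gcd(a, 86) > 1 (because a is a unit precisely when gcd(a, n) = 1, and in Z/nZ every nonzero, non-unit element is a zero-divisor). Scan a = 1, ..., 85 and keep those with gcd(a, 86) > 1:
  gcd(2, 86) = 2, gcd(4, 86) = 2, gcd(6, 86) = 2, gcd(8, 86) = 2, gcd(10, 86) = 2, gcd(12, 86) = 2, gcd(14, 86) = 2, gcd(16, 86) = 2, gcd(18, 86) = 2, gcd(20, 86) = 2, gcd(22, 86) = 2, gcd(24, 86) = 2, gcd(26, 86) = 2, gcd(28, 86) = 2, gcd(30, 86) = 2, gcd(32, 86) = 2, gcd(34, 86) = 2, gcd(36, 86) = 2, gcd(38, 86) = 2, gcd(40, 86) = 2, gcd(42, 86) = 2, gcd(43, 86) = 43, gcd(44, 86) = 2, gcd(46, 86) = 2, gcd(48, 86) = 2, gcd(50, 86) = 2, gcd(52, 86) = 2, gcd(54, 86) = 2, gcd(56, 86) = 2, gcd(58, 86) = 2, gcd(60, 86) = 2, gcd(62, 86) = 2, gcd(64, 86) = 2, gcd(66, 86) = 2, gcd(68, 86) = 2, gcd(70, 86) = 2, gcd(72, 86) = 2, gcd(74, 86) = 2, gcd(76, 86) = 2, gcd(78, 86) = 2, gcd(80, 86) = 2, gcd(82, 86) = 2, gcd(84, 86) = 2.
All other a ∈ {1, ..., 85} have gcd(a, 86) = 1 and are units. So the nonzero zero-divisors are exactly the 43 values of a appearing in this scan.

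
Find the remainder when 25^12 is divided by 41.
Use repeated squaring. Binary(12) = 1100. Walk through the bits of the exponent 12 left-to-right: at each bit after the leading one, square the running value, then multiply by 25 if the bit is 1 (always reducing mod 41):
  bit 1 = 1 (leading): start with 25.
  bit 2 = 1: square 25^2 = 625 ≡ 10; bit is 1, so multiply 10·25 = 250 ≡ 4 (mod 41).
  bit 3 = 0: square 4^2 = 16 (mod 41).
  bit 4 = 0: square 16^2 = 256 ≡ 10 (mod 41).
Final value: 25^12 ≡ 10 (mod 41).

Final answer: 10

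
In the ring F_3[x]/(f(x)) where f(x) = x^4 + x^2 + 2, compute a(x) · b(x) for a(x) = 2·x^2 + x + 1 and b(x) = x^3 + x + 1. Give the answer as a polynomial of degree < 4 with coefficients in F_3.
Multiply as integer polynomials: a · b = 2·x^5 + x^4 + 3·x^3 + 3·x^2 + 2·x + 1. Reducing coefficients mod 3: a · b ≡ 2·x^5 + x^4 + 2·x + 1. Now divide by f(x) = x^4 + x^2 + 2 in F_3[x], eliminating the leading term at each step:
  leading term 2·x^5: subtract (2·x)·f(x) = 2·x^5 + 2·x^3 + x, leaving x^4 + x^3 + x + 1 (coefficients mod 3)
  leading term x^4: subtract (1)·f(x) = x^4 + x^2 + 2, leaving x^3 + 2·x^2 + x + 2 (coefficients mod 3)
The degree is now < 4, so this is the remainder. Hence a · b ≡ x^3 + 2·x^2 + x + 2 in F_3[x]/(f).

Final answer: a · b ≡ x^3 + 2·x^2 + x + 2 (mod f(x))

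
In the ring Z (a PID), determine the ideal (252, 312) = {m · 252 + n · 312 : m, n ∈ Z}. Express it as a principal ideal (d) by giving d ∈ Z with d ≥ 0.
(252, 312) = (12); d = 12

In the PID Z, (a, b) is generated by gcd(a, b). Compute gcd(312, 252) with the extended Euclidean algorithm, tracking rows (r, s, t) with s·312 + t·252 = r:
  row A: (312, 1, 0)   [1·312 + 0·252 = 312]
  row B: (252, 0, 1)   [0·312 + 1·252 = 252]
  312 = 1·252 + 60   → row C = row A − 1·row B = (60, 1, −1)   [check: 1·312 − 1·252 = 60]
  252 = 4·60 + 12   → row D = row B − 4·row C = (12, −4, 5)   [check: −4·312 + 5·252 = 12]
  60 = 5·12 + 0   → remainder 0, stop. gcd = 12 (last nonzero row D).
So gcd(252, 312) = 12, with Bézout identity −4·312 + 5·252 = 12. Containment (⊇): the Bézout identity exhibits 12 as an element of (252, 312), giving (12) ⊆ (252, 312). Containment (⊆): since 12 | 252 and 12 | 312 (252 = 12·21, 312 = 12·26), every Z-linear combination of 252 and 312 is divisible by 12, so (252, 312) ⊆ (12). Therefore (252, 312) = (12), d = 12.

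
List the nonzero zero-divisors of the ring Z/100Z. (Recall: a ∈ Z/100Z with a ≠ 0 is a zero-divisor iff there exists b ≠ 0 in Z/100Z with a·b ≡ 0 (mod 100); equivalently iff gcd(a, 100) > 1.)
An element a ∈ Z/100Z (with a ≠ 0) is a zero-divisor iff gcd(a, 100) > 1 (because a is a unit precisely when gcd(a, n) = 1, and in Z/nZ every nonzero, non-unit element is a zero-divisor). Scan a = 1, ..., 99 and keep those with gcd(a, 100) > 1:
  gcd(2, 100) = 2, gcd(4, 100) = 4, gcd(5, 100) = 5, gcd(6, 100) = 2, gcd(8, 100) = 4, gcd(10, 100) = 10, gcd(12, 100) = 4, gcd(14, 100) = 2, gcd(15, 100) = 5, gcd(16, 100) = 4, gcd(18, 100) = 2, gcd(20, 100) = 20, gcd(22, 100) = 2, gcd(24, 100) = 4, gcd(25, 100) = 25, gcd(26, 100) = 2, gcd(28, 100) = 4, gcd(30, 100) = 10, gcd(32, 100) = 4, gcd(34, 100) = 2, gcd(35, 100) = 5, gcd(36, 100) = 4, gcd(38, 100) = 2, gcd(40, 100) = 20, gcd(42, 100) = 2, gcd(44, 100) = 4, gcd(45, 100) = 5, gcd(46, 100) = 2, gcd(48, 100) = 4, gcd(50, 100) = 50, gcd(52, 100) = 4, gcd(54, 100) = 2, gcd(55, 100) = 5, gcd(56, 100) = 4, gcd(58, 100) = 2, gcd(60, 100) = 20, gcd(62, 100) = 2, gcd(64, 100) = 4, gcd(65, 100) = 5, gcd(66, 100) = 2, gcd(68, 100) = 4, gcd(70, 100) = 10, gcd(72, 100) = 4, gcd(74, 100) = 2, gcd(75, 100) = 25, gcd(76, 100) = 4, gcd(78, 100) = 2, gcd(80, 100) = 20, gcd(82, 100) = 2, gcd(84, 100) = 4, gcd(85, 100) = 5, gcd(86, 100) = 2, gcd(88, 100) = 4, gcd(90, 100) = 10, gcd(92, 100) = 4, gcd(94, 100) = 2, gcd(95, 100) = 5, gcd(96, 100) = 4, gcd(98, 100) = 2.
All other a ∈ {1, ..., 99} have gcd(a, 100) = 1 and are units. So the nonzero zero-divisors are exactly the 59 values of a appearing in this scan.

Final answer: nonzero zero-divisors of Z/100Z = {2, 4, 5, 6, 8, 10, 12, 14, 15, 16, 18, 20, 22, 24, 25, 26, 28, 30, 32, 34, 35, 36, 38, 40, 42, 44, 45, 46, 48, 50, 52, 54, 55, 56, 58, 60, 62, 64, 65, 66, 68, 70, 72, 74, 75, 76, 78, 80, 82, 84, 85, 86, 88, 90, 92, 94, 95, 96, 98}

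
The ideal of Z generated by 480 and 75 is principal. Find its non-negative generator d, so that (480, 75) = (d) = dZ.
(480, 75) = (15); d = 15

In the PID Z, (a, b) is generated by gcd(a, b). Compute gcd(480, 75) with the extended Euclidean algorithm, tracking rows (r, s, t) with s·480 + t·75 = r:
  row A: (480, 1, 0)   [1·480 + 0·75 = 480]
  row B: (75, 0, 1)   [0·480 + 1·75 = 75]
  480 = 6·75 + 30   → row C = row A − 6·row B = (30, 1, −6)   [check: 1·480 − 6·75 = 30]
  75 = 2·30 + 15   → row D = row B − 2·row C = (15, −2, 13)   [check: −2·480 + 13·75 = 15]
  30 = 2·15 + 0   → remainder 0, stop. gcd = 15 (last nonzero row D).
So gcd(480, 75) = 15, with Bézout identity −2·480 + 13·75 = 15. Containment (⊇): the Bézout identity exhibits 15 as an element of (480, 75), giving (15) ⊆ (480, 75). Containment (⊆): since 15 | 480 and 15 | 75 (480 = 15·32, 75 = 15·5), every Z-linear combination of 480 and 75 is divisible by 15, so (480, 75) ⊆ (15). Therefore (480, 75) = (15), d = 15.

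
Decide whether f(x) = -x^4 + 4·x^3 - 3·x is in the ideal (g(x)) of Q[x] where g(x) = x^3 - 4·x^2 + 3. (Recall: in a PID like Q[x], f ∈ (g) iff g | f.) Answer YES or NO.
In Q[x] the ideal (g) consists of all multiples of g, so f ∈ (g) iff g | f, i.e. iff the remainder of f on division by g is 0. Divide f by g (g is monic, so eliminate the leading term of the running remainder at each step):
  leading term -x^4: subtract (-x)·g(x) = -x^4 + 4·x^3 - 3·x, leaving 0
The remainder is 0, so f(x) = g(x) · h(x) with h(x) = -x. Hence g | f, i.e. f ∈ (g).

Final answer: YES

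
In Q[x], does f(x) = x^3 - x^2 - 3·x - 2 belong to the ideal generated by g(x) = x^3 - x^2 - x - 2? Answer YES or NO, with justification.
NO

In Q[x] the ideal (g) consists of all multiples of g, so f ∈ (g) iff g | f, i.e. iff the remainder of f on division by g is 0. Divide f by g (g is monic, so eliminate the leading term of the running remainder at each step):
  leading term x^3: subtract (1)·g(x) = x^3 - x^2 - x - 2, leaving -2·x
The remainder r(x) = -2·x ≠ 0 (and deg r < deg g), so g ∤ f, i.e. f ∉ (g).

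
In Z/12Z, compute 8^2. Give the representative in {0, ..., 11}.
Use repeated squaring. Binary(2) = 10. Walk through the bits of the exponent 2 left-to-right: at each bit after the leading one, square the running value, then multiply by 8 if the bit is 1 (always reducing mod 12):
  bit 1 = 1 (leading): start with 8.
  bit 2 = 0: square 8^2 = 64 ≡ 4 (mod 12).
Final value: 8^2 ≡ 4 (mod 12).

Final answer: 4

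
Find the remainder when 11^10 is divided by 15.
Use repeated squaring. Binary(10) = 1010. Walk through the bits of the exponent 10 left-to-right: at each bit after the leading one, square the running value, then multiply by 11 if the bit is 1 (always reducing mod 15):
  bit 1 = 1 (leading): start with 11.
  bit 2 = 0: square 11^2 = 121 ≡ 1 (mod 15).
  bit 3 = 1: square 1^2 = 1; bit is 1, so multiply 1·11 = 11 (mod 15).
  bit 4 = 0: square 11^2 = 121 ≡ 1 (mod 15).
Final value: 11^10 ≡ 1 (mod 15).

Final answer: 1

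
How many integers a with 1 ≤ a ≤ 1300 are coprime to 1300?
480

The number of a ∈ {1, ..., 1300} with gcd(a, 1300) = 1 is by definition Euler's totient φ(1300). φ is multiplicative, with φ(p^e) = p^e − p^(e−1). Factorise 1300 = 2^2 · 5^2 · 13. Then
  φ(1300) = (2^2 − 2^1) · (5^2 − 5^1) · (13 − 1) = 2 · 20 · 12 = 480.
So there are 480 such integers.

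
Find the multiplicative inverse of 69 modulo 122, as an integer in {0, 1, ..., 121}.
Apply the extended Euclidean algorithm to (122, 69), tracking rows (r, s, t) with s·122 + t·69 = r. Each division r_prev = q·r_cur + r_new produces the new row as (previous row) − q·(current row):
  row A: (122, 1, 0)   [1·122 + 0·69 = 122]
  row B: (69, 0, 1)   [0·122 + 1·69 = 69]
  122 = 1·69 + 53   → row C = row A − 1·row B = (53, 1, −1)   [check: 1·122 − 1·69 = 53]
  69 = 1·53 + 16   → row D = row B − 1·row C = (16, −1, 2)   [check: −1·122 + 2·69 = 16]
  53 = 3·16 + 5   → row E = row C − 3·row D = (5, 4, −7)   [check: 4·122 − 7·69 = 5]
  16 = 3·5 + 1   → row F = row D − 3·row E = (1, −13, 23)   [check: −13·122 + 23·69 = 1]
  5 = 5·1 + 0   → remainder 0, stop. gcd = 1 (last nonzero row F).
The gcd is 1, so 69 is invertible mod 122. The last nonzero row gives −13·122 + 23·69 = 1, so t = 23. So 69^(−1) ≡ 23 (mod 122). Verify: 69 · 23 = 1587 ≡ 1 (mod 122). ✓

Final answer: 69^(−1) ≡ 23 (mod 122)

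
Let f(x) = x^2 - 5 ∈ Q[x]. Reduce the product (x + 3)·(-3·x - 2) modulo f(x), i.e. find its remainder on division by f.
a · b ≡ -11·x - 21 (mod f(x))

First multiply in Q[x] without reducing: a · b = -3·x^2 - 11·x - 6. Now divide by f(x) = x^2 - 5, eliminating the leading term at each step:
  leading term -3·x^2: subtract (-3)·f(x) = 15 - 3·x^2, leaving -11·x - 21
The degree is now < 2, so this is the remainder. Hence a · b ≡ -11·x - 21 in Q[x]/(f).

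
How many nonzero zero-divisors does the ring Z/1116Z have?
In Z/1116Z each nonzero element is either a unit (gcd with 1116 is 1) or a zero-divisor (gcd > 1). The number of units is φ(1116): factorise 1116 = 2^2 · 3^2 · 31, so φ(1116) = (2^2 − 2^1) · (3^2 − 3^1) · (31 − 1) = 2 · 6 · 30 = 360. The nonzero elements number 1116 − 1 = 1115. Hence the nonzero zero-divisors number 1115 − 360 = 755.

Final answer: Z/1116Z has 755 nonzero zero-divisors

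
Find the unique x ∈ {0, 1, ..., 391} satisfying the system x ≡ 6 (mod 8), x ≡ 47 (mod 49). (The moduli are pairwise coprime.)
The moduli 8, 49 are pairwise coprime, so by the CRT there is a unique solution mod 8·49 = 392.
Solve by successive substitution. Start with x ≡ 6 (mod 8).
  Combine with x ≡ 47 (mod 49): write x = 6 + 8·t and require 6 + 8·t ≡ 47 (mod 49), i.e. 8·t ≡ 47 − 6 ≡ 41 (mod 49). Since 8^(−1) ≡ 43 (mod 49), t ≡ 43·41 ≡ 48 (mod 49). So x ≡ 6 + 8·48 = 390 (mod 392).
Unique solution in [0, 392): x = 390.

Final answer: x ≡ 390 (mod 392); the representative in [0, 392) is 390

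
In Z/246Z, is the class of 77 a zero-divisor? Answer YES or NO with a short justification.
NO

gcd(77, 246) = 1, so 77 is a unit in Z/246Z (it has a multiplicative inverse). A unit cannot be a zero-divisor: if 77·b ≡ 0 then multiplying both sides by 77^(−1) gives b ≡ 0. So 77 is not a zero-divisor.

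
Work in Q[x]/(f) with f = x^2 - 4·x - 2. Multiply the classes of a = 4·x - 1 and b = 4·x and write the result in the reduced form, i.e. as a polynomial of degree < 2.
First multiply in Q[x] without reducing: a · b = 16·x^2 - 4·x. Now divide by f(x) = x^2 - 4·x - 2, eliminating the leading term at each step:
  leading term 16·x^2: subtract (16)·f(x) = 16·x^2 - 64·x - 32, leaving 60·x + 32
The degree is now < 2, so this is the remainder. Hence a · b ≡ 60·x + 32 in Q[x]/(f).

Final answer: a · b ≡ 60·x + 32 (mod f(x))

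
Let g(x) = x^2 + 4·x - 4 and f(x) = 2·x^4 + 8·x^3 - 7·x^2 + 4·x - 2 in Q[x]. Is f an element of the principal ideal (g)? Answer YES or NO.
In Q[x] the ideal (g) consists of all multiples of g, so f ∈ (g) iff g | f, i.e. iff the remainder of f on division by g is 0. Divide f by g (g is monic, so eliminate the leading term of the running remainder at each step):
  leading term 2·x^4: subtract (2·x^2)·g(x) = 2·x^4 + 8·x^3 - 8·x^2, leaving x^2 + 4·x - 2
  leading term x^2: subtract (1)·g(x) = x^2 + 4·x - 4, leaving 2
The remainder r(x) = 2 ≠ 0 (and deg r < deg g), so g ∤ f, i.e. f ∉ (g).

Final answer: NO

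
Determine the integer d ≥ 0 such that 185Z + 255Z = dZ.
(185, 255) = (5); d = 5

In the PID Z, (a, b) is generated by gcd(a, b). Compute gcd(255, 185) with the extended Euclidean algorithm, tracking rows (r, s, t) with s·255 + t·185 = r:
  row A: (255, 1, 0)   [1·255 + 0·185 = 255]
  row B: (185, 0, 1)   [0·255 + 1·185 = 185]
  255 = 1·185 + 70   → row C = row A − 1·row B = (70, 1, −1)   [check: 1·255 − 1·185 = 70]
  185 = 2·70 + 45   → row D = row B − 2·row C = (45, −2, 3)   [check: −2·255 + 3·185 = 45]
  70 = 1·45 + 25   → row E = row C − 1·row D = (25, 3, −4)   [check: 3·255 − 4·185 = 25]
  45 = 1·25 + 20   → row F = row D − 1·row E = (20, −5, 7)   [check: −5·255 + 7·185 = 20]
  25 = 1·20 + 5   → row G = row E − 1·row F = (5, 8, −11)   [check: 8·255 − 11·185 = 5]
  20 = 4·5 + 0   → remainder 0, stop. gcd = 5 (last nonzero row G).
So gcd(185, 255) = 5, with Bézout identity 8·255 − 11·185 = 5. Containment (⊇): the Bézout identity exhibits 5 as an element of (185, 255), giving (5) ⊆ (185, 255). Containment (⊆): since 5 | 185 and 5 | 255 (185 = 5·37, 255 = 5·51), every Z-linear combination of 185 and 255 is divisible by 5, so (185, 255) ⊆ (5). Therefore (185, 255) = (5), d = 5.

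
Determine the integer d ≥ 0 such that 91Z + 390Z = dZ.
(91, 390) = (13); d = 13

In the PID Z, (a, b) is generated by gcd(a, b). Compute gcd(390, 91) with the extended Euclidean algorithm, tracking rows (r, s, t) with s·390 + t·91 = r:
  row A: (390, 1, 0)   [1·390 + 0·91 = 390]
  row B: (91, 0, 1)   [0·390 + 1·91 = 91]
  390 = 4·91 + 26   → row C = row A − 4·row B = (26, 1, −4)   [check: 1·390 − 4·91 = 26]
  91 = 3·26 + 13   → row D = row B − 3·row C = (13, −3, 13)   [check: −3·390 + 13·91 = 13]
  26 = 2·13 + 0   → remainder 0, stop. gcd = 13 (last nonzero row D).
So gcd(91, 390) = 13, with Bézout identity −3·390 + 13·91 = 13. Containment (⊇): the Bézout identity exhibits 13 as an element of (91, 390), giving (13) ⊆ (91, 390). Containment (⊆): since 13 | 91 and 13 | 390 (91 = 13·7, 390 = 13·30), every Z-linear combination of 91 and 390 is divisible by 13, so (91, 390) ⊆ (13). Therefore (91, 390) = (13), d = 13.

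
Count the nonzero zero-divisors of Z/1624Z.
Z/1624Z has 951 nonzero zero-divisors

In Z/1624Z each nonzero element is either a unit (gcd with 1624 is 1) or a zero-divisor (gcd > 1). The number of units is φ(1624): factorise 1624 = 2^3 · 7 · 29, so φ(1624) = (2^3 − 2^2) · (7 − 1) · (29 − 1) = 4 · 6 · 28 = 672. The nonzero elements number 1624 − 1 = 1623. Hence the nonzero zero-divisors number 1623 − 672 = 951.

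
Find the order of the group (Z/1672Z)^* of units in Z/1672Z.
(Z/1672Z)^* consists of the classes a with gcd(a, 1672) = 1, so its order is φ(1672). φ is multiplicative, with φ(p^e) = p^e − p^(e−1). Factorise 1672 = 2^3 · 11 · 19. Then
  φ(1672) = (2^3 − 2^2) · (11 − 1) · (19 − 1) = 4 · 10 · 18 = 720.
Thus |(Z/1672Z)^*| = 720.

Final answer: |(Z/1672Z)^*| = 720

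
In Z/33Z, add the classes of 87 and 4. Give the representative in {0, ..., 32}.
Reduce the summands first: 87 ≡ 21 (mod 33), so 87 + 4 ≡ 21 + 4 (mod 33). 21 + 4 = 25; 25 = 0·33 + 25, so (87 + 4) mod 33 = 25.

Final answer: 25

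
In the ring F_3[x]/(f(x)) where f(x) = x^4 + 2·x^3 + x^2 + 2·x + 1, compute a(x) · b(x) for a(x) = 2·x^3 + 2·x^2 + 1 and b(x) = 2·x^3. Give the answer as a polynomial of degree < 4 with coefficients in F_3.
a · b ≡ 2·x^3 + 2·x + 2 (mod f(x))

Multiply as integer polynomials: a · b = 4·x^6 + 4·x^5 + 2·x^3. Reducing coefficients mod 3: a · b ≡ x^6 + x^5 + 2·x^3. Now divide by f(x) = x^4 + 2·x^3 + x^2 + 2·x + 1 in F_3[x], eliminating the leading term at each step:
  leading term x^6: subtract (x^2)·f(x) = x^6 + 2·x^5 + x^4 + 2·x^3 + x^2, leaving 2·x^5 + 2·x^4 + 2·x^2 (coefficients mod 3)
  leading term 2·x^5: subtract (2·x)·f(x) = 2·x^5 + x^4 + 2·x^3 + x^2 + 2·x, leaving x^4 + x^3 + x^2 + x (coefficients mod 3)
  leading term x^4: subtract (1)·f(x) = x^4 + 2·x^3 + x^2 + 2·x + 1, leaving 2·x^3 + 2·x + 2 (coefficients mod 3)
The degree is now < 4, so this is the remainder. Hence a · b ≡ 2·x^3 + 2·x + 2 in F_3[x]/(f).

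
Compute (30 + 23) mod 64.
53

Both summands are already reduced mod 64. 30 + 23 = 53; 53 = 0·64 + 53, so (30 + 23) mod 64 = 53.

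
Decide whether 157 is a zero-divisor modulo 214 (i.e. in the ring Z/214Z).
gcd(157, 214) = 1, so 157 is a unit in Z/214Z (it has a multiplicative inverse). A unit cannot be a zero-divisor: if 157·b ≡ 0 then multiplying both sides by 157^(−1) gives b ≡ 0. So 157 is not a zero-divisor.

Final answer: NO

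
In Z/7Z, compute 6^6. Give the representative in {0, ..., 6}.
1

Use repeated squaring. Binary(6) = 110. Walk through the bits of the exponent 6 left-to-right: at each bit after the leading one, square the running value, then multiply by 6 if the bit is 1 (always reducing mod 7):
  bit 1 = 1 (leading): start with 6.
  bit 2 = 1: square 6^2 = 36 ≡ 1; bit is 1, so multiply 1·6 = 6 (mod 7).
  bit 3 = 0: square 6^2 = 36 ≡ 1 (mod 7).
Final value: 6^6 ≡ 1 (mod 7).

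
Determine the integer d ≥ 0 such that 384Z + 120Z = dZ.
In the PID Z, (a, b) is generated by gcd(a, b). Compute gcd(384, 120) with the extended Euclidean algorithm, tracking rows (r, s, t) with s·384 + t·120 = r:
  row A: (384, 1, 0)   [1·384 + 0·120 = 384]
  row B: (120, 0, 1)   [0·384 + 1·120 = 120]
  384 = 3·120 + 24   → row C = row A − 3·row B = (24, 1, −3)   [check: 1·384 − 3·120 = 24]
  120 = 5·24 + 0   → remainder 0, stop. gcd = 24 (last nonzero row C).
So gcd(384, 120) = 24, with Bézout identity 1·384 − 3·120 = 24. Containment (⊇): the Bézout identity exhibits 24 as an element of (384, 120), giving (24) ⊆ (384, 120). Containment (⊆): since 24 | 384 and 24 | 120 (384 = 24·16, 120 = 24·5), every Z-linear combination of 384 and 120 is divisible by 24, so (384, 120) ⊆ (24). Therefore (384, 120) = (24), d = 24.

Final answer: (384, 120) = (24); d = 24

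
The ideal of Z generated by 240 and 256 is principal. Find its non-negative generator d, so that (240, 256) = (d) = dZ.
(240, 256) = (16); d = 16

In the PID Z, (a, b) is generated by gcd(a, b). Compute gcd(256, 240) with the extended Euclidean algorithm, tracking rows (r, s, t) with s·256 + t·240 = r:
  row A: (256, 1, 0)   [1·256 + 0·240 = 256]
  row B: (240, 0, 1)   [0·256 + 1·240 = 240]
  256 = 1·240 + 16   → row C = row A − 1·row B = (16, 1, −1)   [check: 1·256 − 1·240 = 16]
  240 = 15·16 + 0   → remainder 0, stop. gcd = 16 (last nonzero row C).
So gcd(240, 256) = 16, with Bézout identity 1·256 − 1·240 = 16. Containment (⊇): the Bézout identity exhibits 16 as an element of (240, 256), giving (16) ⊆ (240, 256). Containment (⊆): since 16 | 240 and 16 | 256 (240 = 16·15, 256 = 16·16), every Z-linear combination of 240 and 256 is divisible by 16, so (240, 256) ⊆ (16). Therefore (240, 256) = (16), d = 16.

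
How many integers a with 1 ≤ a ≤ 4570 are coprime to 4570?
1824

The number of a ∈ {1, ..., 4570} with gcd(a, 4570) = 1 is by definition Euler's totient φ(4570). φ is multiplicative, with φ(p^e) = p^e − p^(e−1). Factorise 4570 = 2 · 5 · 457. Then
  φ(4570) = (2 − 1) · (5 − 1) · (457 − 1) = 1 · 4 · 456 = 1824.
So there are 1824 such integers.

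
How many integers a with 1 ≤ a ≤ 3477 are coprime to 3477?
The number of a ∈ {1, ..., 3477} with gcd(a, 3477) = 1 is by definition Euler's totient φ(3477). φ is multiplicative, with φ(p^e) = p^e − p^(e−1). Factorise 3477 = 3 · 19 · 61. Then
  φ(3477) = (3 − 1) · (19 − 1) · (61 − 1) = 2 · 18 · 60 = 2160.
So there are 2160 such integers.

Final answer: 2160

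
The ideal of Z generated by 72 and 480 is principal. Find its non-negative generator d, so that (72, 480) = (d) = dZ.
In the PID Z, (a, b) is generated by gcd(a, b). Compute gcd(480, 72) with the extended Euclidean algorithm, tracking rows (r, s, t) with s·480 + t·72 = r:
  row A: (480, 1, 0)   [1·480 + 0·72 = 480]
  row B: (72, 0, 1)   [0·480 + 1·72 = 72]
  480 = 6·72 + 48   → row C = row A − 6·row B = (48, 1, −6)   [check: 1·480 − 6·72 = 48]
  72 = 1·48 + 24   → row D = row B − 1·row C = (24, −1, 7)   [check: −1·480 + 7·72 = 24]
  48 = 2·24 + 0   → remainder 0, stop. gcd = 24 (last nonzero row D).
So gcd(72, 480) = 24, with Bézout identity −1·480 + 7·72 = 24. Containment (⊇): the Bézout identity exhibits 24 as an element of (72, 480), giving (24) ⊆ (72, 480). Containment (⊆): since 24 | 72 and 24 | 480 (72 = 24·3, 480 = 24·20), every Z-linear combination of 72 and 480 is divisible by 24, so (72, 480) ⊆ (24). Therefore (72, 480) = (24), d = 24.

Final answer: (72, 480) = (24); d = 24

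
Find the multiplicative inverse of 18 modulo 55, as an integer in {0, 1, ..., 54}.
Apply the extended Euclidean algorithm to (55, 18), tracking rows (r, s, t) with s·55 + t·18 = r. Each division r_prev = q·r_cur + r_new produces the new row as (previous row) − q·(current row):
  row A: (55, 1, 0)   [1·55 + 0·18 = 55]
  row B: (18, 0, 1)   [0·55 + 1·18 = 18]
  55 = 3·18 + 1   → row C = row A − 3·row B = (1, 1, −3)   [check: 1·55 − 3·18 = 1]
  18 = 18·1 + 0   → remainder 0, stop. gcd = 1 (last nonzero row C).
The gcd is 1, so 18 is invertible mod 55. The last nonzero row gives 1·55 − 3·18 = 1, so t = −3. So 18^(−1) ≡ −3 ≡ 52 (mod 55). Verify: 18 · 52 = 936 ≡ 1 (mod 55). ✓

Final answer: 18^(−1) ≡ 52 (mod 55)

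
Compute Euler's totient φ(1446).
φ(1446) = 480

φ is multiplicative, with φ(p^e) = p^e − p^(e−1). Factorise 1446 = 2 · 3 · 241. Then
  φ(1446) = (2 − 1) · (3 − 1) · (241 − 1) = 1 · 2 · 240 = 480.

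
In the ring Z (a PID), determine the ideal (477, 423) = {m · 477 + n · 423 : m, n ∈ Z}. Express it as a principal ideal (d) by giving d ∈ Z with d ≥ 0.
In the PID Z, (a, b) is generated by gcd(a, b). Compute gcd(477, 423) with the extended Euclidean algorithm, tracking rows (r, s, t) with s·477 + t·423 = r:
  row A: (477, 1, 0)   [1·477 + 0·423 = 477]
  row B: (423, 0, 1)   [0·477 + 1·423 = 423]
  477 = 1·423 + 54   → row C = row A − 1·row B = (54, 1, −1)   [check: 1·477 − 1·423 = 54]
  423 = 7·54 + 45   → row D = row B − 7·row C = (45, −7, 8)   [check: −7·477 + 8·423 = 45]
  54 = 1·45 + 9   → row E = row C − 1·row D = (9, 8, −9)   [check: 8·477 − 9·423 = 9]
  45 = 5·9 + 0   → remainder 0, stop. gcd = 9 (last nonzero row E).
So gcd(477, 423) = 9, with Bézout identity 8·477 − 9·423 = 9. Containment (⊇): the Bézout identity exhibits 9 as an element of (477, 423), giving (9) ⊆ (477, 423). Containment (⊆): since 9 | 477 and 9 | 423 (477 = 9·53, 423 = 9·47), every Z-linear combination of 477 and 423 is divisible by 9, so (477, 423) ⊆ (9). Therefore (477, 423) = (9), d = 9.

Final answer: (477, 423) = (9); d = 9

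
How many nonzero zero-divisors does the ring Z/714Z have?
In Z/714Z each nonzero element is either a unit (gcd with 714 is 1) or a zero-divisor (gcd > 1). The number of units is φ(714): factorise 714 = 2 · 3 · 7 · 17, so φ(714) = (2 − 1) · (3 − 1) · (7 − 1) · (17 − 1) = 1 · 2 · 6 · 16 = 192. The nonzero elements number 714 − 1 = 713. Hence the nonzero zero-divisors number 713 − 192 = 521.

Final answer: Z/714Z has 521 nonzero zero-divisors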